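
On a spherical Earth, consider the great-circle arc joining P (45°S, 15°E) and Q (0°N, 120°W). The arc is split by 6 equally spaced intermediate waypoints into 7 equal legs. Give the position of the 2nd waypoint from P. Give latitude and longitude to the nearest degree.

From cos δ = sin φ₁ sin φ₂ + cos φ₁ cos φ₂ cos Δλ, the central angle is δ ≈ 2.094 rad (120.0°).
Interpolate at f = 2/7 with slerp weights a = sin((1−f)δ)/sin δ ≈ 1.151, b = sin(fδ)/sin δ ≈ 0.650.
p = a·p₁ + b·p₂ ≈ (0.461, -0.353, -0.814); φ = arcsin(p_z) ≈ -54.51°, λ = atan2(p_y, p_x) ≈ -37.40°.

≈ (55°S, 37°W)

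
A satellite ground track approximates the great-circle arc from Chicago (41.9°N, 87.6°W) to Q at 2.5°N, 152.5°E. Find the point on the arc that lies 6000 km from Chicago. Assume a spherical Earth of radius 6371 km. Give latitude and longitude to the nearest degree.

≈ 39°N, 161°W

Convert each endpoint to a unit vector on the sphere (x = cos φ cos λ, y = cos φ sin λ, z = sin φ).
The central angle between the endpoints is δ = arccos(p₁·p₂) ≈ 1.919 rad (110.0°). The total great-circle distance is δ·R ≈ 1.919 × 6371 ≈ 12228 km, so the target fraction is f = 6000/12228 ≈ 0.491.
Interpolate at f ≈ 0.491 with slerp weights a = sin((1−f)δ)/sin δ ≈ 0.882, b = sin(fδ)/sin δ ≈ 0.860.
p = a·p₁ + b·p₂ ≈ (-0.735, -0.259, 0.627); φ = arcsin(p_z) ≈ 38.81°, λ = atan2(p_y, p_x) ≈ -160.57°.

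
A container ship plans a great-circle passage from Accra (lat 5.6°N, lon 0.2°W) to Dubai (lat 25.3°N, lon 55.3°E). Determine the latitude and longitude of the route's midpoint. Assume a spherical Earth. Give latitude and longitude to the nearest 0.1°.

≈ lat 17.3°N, lon 26.1°E

Write both endpoints as unit vectors p₁, p₂ with components (cos φ cos λ, cos φ sin λ, sin φ).
The central angle between the endpoints is δ = arccos(p₁·p₂) ≈ 0.987 rad (56.5°).
Interpolate at f = 1/2 with slerp weights a = sin((1−f)δ)/sin δ ≈ 0.568, b = sin(fδ)/sin δ ≈ 0.568.
p = a·p₁ + b·p₂ ≈ (0.857, 0.420, 0.298); φ = arcsin(p_z) ≈ 17.34°, λ = atan2(p_y, p_x) ≈ 26.10°.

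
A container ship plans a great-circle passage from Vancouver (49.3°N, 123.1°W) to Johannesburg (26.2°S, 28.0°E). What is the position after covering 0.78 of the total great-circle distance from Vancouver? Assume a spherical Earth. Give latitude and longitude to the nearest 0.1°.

≈ (0.9°N, 9.4°E)

The haversine formula gives a central angle δ ≈ 2.581 rad (147.9°) between the endpoints.
Interpolate at f = 0.78 with slerp weights a = sin((1−f)δ)/sin δ ≈ 1.012, b = sin(fδ)/sin δ ≈ 1.700.
p = a·p₁ + b·p₂ ≈ (0.986, 0.163, 0.016); φ = arcsin(p_z) ≈ 0.94°, λ = atan2(p_y, p_x) ≈ 9.41°.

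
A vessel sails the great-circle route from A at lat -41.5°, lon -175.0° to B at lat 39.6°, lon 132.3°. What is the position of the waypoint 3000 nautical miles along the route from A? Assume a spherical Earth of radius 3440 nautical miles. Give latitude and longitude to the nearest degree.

The haversine formula gives a central angle δ ≈ 1.644 rad (94.2°) between the endpoints. The total great-circle distance is δ·R ≈ 1.644 × 3440 ≈ 5654 nmi, so the target fraction is f = 3000/5654 ≈ 0.531.
Interpolate at f ≈ 0.531 with slerp weights a = sin((1−f)δ)/sin δ ≈ 0.699, b = sin(fδ)/sin δ ≈ 0.768.
p = a·p₁ + b·p₂ ≈ (-0.920, 0.392, 0.026); φ = arcsin(p_z) ≈ 1.50°, λ = atan2(p_y, p_x) ≈ 156.92°.

≈ lat 1°, lon 157°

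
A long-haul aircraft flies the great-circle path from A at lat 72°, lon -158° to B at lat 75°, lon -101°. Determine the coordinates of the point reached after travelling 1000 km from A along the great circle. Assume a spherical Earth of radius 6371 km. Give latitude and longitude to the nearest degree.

≈ lat 76°, lon -128°

Write both endpoints as unit vectors p₁, p₂ with components (cos φ cos λ, cos φ sin λ, sin φ).
The central angle between the endpoints is δ = arccos(p₁·p₂) ≈ 0.276 rad (15.8°). The total great-circle distance is δ·R ≈ 0.276 × 6371 ≈ 1757 km, so the target fraction is f = 1000/1757 ≈ 0.569.
Interpolate at f ≈ 0.569 with slerp weights a = sin((1−f)δ)/sin δ ≈ 0.435, b = sin(fδ)/sin δ ≈ 0.574.
p = a·p₁ + b·p₂ ≈ (-0.153, -0.196, 0.969); φ = arcsin(p_z) ≈ 75.59°, λ = atan2(p_y, p_x) ≈ -127.96°.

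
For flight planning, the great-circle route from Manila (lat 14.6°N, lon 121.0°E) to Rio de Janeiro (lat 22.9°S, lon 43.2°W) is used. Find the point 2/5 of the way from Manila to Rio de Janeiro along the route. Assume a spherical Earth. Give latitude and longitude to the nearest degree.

Write both endpoints as unit vectors p₁, p₂ with components (cos φ cos λ, cos φ sin λ, sin φ).
The central angle between the endpoints is δ = arccos(p₁·p₂) ≈ 2.843 rad (162.9°).
Interpolate at f = 2/5 with slerp weights a = sin((1−f)δ)/sin δ ≈ 3.372, b = sin(fδ)/sin δ ≈ 3.088.
p = a·p₁ + b·p₂ ≈ (0.393, 0.850, -0.352); φ = arcsin(p_z) ≈ -20.59°, λ = atan2(p_y, p_x) ≈ 65.16°.

≈ lat 21°S, lon 65°E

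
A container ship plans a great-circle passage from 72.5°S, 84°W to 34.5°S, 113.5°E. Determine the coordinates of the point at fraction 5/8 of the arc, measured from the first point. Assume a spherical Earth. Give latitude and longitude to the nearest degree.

The haversine formula gives a central angle δ ≈ 1.262 rad (72.3°) between the endpoints.
Interpolate at f = 5/8 with slerp weights a = sin((1−f)δ)/sin δ ≈ 0.478, b = sin(fδ)/sin δ ≈ 0.745.
p = a·p₁ + b·p₂ ≈ (-0.230, 0.420, -0.878); φ = arcsin(p_z) ≈ -61.41°, λ = atan2(p_y, p_x) ≈ 118.69°.

≈ 61°S, 119°E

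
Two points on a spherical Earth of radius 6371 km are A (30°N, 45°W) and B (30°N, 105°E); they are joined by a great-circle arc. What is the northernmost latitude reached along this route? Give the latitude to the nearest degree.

≈ 66°N

The great circle lies in the plane with unit normal n̂ = (p₁ × p₂)/|p₁ × p₂|.
Here n̂_z ≈ +0.409; the vertex latitude is φ_max = arccos|n̂_z| ≈ 65.9°.
Check via Clairaut: cos φ_max = |cos φ₁| · sin C = cos(30.0°)·sin(28.2°) ≈ 0.409, again giving ≈ 65.9°.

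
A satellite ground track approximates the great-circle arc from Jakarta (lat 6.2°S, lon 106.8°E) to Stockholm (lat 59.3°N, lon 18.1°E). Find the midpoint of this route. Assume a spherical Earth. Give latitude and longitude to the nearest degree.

From cos δ = sin φ₁ sin φ₂ + cos φ₁ cos φ₂ cos Δλ, the central angle is δ ≈ 1.652 rad (94.7°).
Interpolate at f = 1/2 with slerp weights a = sin((1−f)δ)/sin δ ≈ 0.738, b = sin(fδ)/sin δ ≈ 0.738.
p = a·p₁ + b·p₂ ≈ (0.146, 0.819, 0.555); φ = arcsin(p_z) ≈ 33.69°, λ = atan2(p_y, p_x) ≈ 79.89°.

≈ lat 34°N, lon 80°E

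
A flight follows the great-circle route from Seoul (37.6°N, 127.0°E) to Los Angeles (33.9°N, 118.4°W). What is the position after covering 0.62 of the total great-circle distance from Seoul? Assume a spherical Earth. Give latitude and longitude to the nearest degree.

The haversine formula gives a central angle δ ≈ 1.504 rad (86.2°) between the endpoints.
Interpolate at f = 0.62 with slerp weights a = sin((1−f)δ)/sin δ ≈ 0.542, b = sin(fδ)/sin δ ≈ 0.805.
p = a·p₁ + b·p₂ ≈ (-0.576, -0.245, 0.780); φ = arcsin(p_z) ≈ 51.24°, λ = atan2(p_y, p_x) ≈ -157.00°.

≈ 51°N, 157°W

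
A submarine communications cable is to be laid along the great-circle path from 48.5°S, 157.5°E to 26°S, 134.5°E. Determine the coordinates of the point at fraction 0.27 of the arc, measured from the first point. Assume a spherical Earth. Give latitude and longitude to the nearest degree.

Convert each endpoint to a unit vector on the sphere (x = cos φ cos λ, y = cos φ sin λ, z = sin φ).
The central angle between the endpoints is δ = arccos(p₁·p₂) ≈ 0.502 rad (28.8°).
Interpolate at f = 0.27 with slerp weights a = sin((1−f)δ)/sin δ ≈ 0.745, b = sin(fδ)/sin δ ≈ 0.281.
p = a·p₁ + b·p₂ ≈ (-0.633, 0.369, -0.681); φ = arcsin(p_z) ≈ -42.91°, λ = atan2(p_y, p_x) ≈ 149.76°.

≈ 43°S, 150°E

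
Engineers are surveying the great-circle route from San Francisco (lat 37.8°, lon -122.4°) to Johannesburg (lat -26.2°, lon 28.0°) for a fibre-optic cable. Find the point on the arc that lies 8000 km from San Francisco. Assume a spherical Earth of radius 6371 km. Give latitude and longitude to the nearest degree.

Convert each endpoint to a unit vector on the sphere (x = cos φ cos λ, y = cos φ sin λ, z = sin φ).
The central angle between the endpoints is δ = arccos(p₁·p₂) ≈ 2.662 rad (152.5°). The total great-circle distance is δ·R ≈ 2.662 × 6371 ≈ 16958 km, so the target fraction is f = 8000/16958 ≈ 0.472.
Interpolate at f ≈ 0.472 with slerp weights a = sin((1−f)δ)/sin δ ≈ 2.137, b = sin(fδ)/sin δ ≈ 2.059.
p = a·p₁ + b·p₂ ≈ (0.727, -0.558, 0.400); φ = arcsin(p_z) ≈ 23.60°, λ = atan2(p_y, p_x) ≈ -37.51°.

≈ lat 24°, lon -38°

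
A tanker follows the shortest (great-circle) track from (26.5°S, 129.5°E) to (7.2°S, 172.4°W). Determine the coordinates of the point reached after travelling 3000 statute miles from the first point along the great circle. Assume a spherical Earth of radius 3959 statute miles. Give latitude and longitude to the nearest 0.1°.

From cos δ = sin φ₁ sin φ₂ + cos φ₁ cos φ₂ cos Δλ, the central angle is δ ≈ 1.018 rad (58.3°). The total great-circle distance is δ·R ≈ 1.018 × 3959 ≈ 4030 mi, so the target fraction is f = 3000/4030 ≈ 0.744.
Interpolate at f ≈ 0.744 with slerp weights a = sin((1−f)δ)/sin δ ≈ 0.302, b = sin(fδ)/sin δ ≈ 0.808.
p = a·p₁ + b·p₂ ≈ (-0.966, 0.103, -0.236); φ = arcsin(p_z) ≈ -13.66°, λ = atan2(p_y, p_x) ≈ 173.93°.

≈ (13.7°S, 173.9°E)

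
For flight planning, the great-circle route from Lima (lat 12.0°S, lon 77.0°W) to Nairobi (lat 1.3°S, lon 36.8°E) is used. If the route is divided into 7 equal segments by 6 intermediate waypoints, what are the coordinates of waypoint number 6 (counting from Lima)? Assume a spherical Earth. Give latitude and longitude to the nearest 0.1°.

From cos δ = sin φ₁ sin φ₂ + cos φ₁ cos φ₂ cos Δλ, the central angle is δ ≈ 1.971 rad (112.9°).
Interpolate at f = 6/7 with slerp weights a = sin((1−f)δ)/sin δ ≈ 0.302, b = sin(fδ)/sin δ ≈ 1.078.
p = a·p₁ + b·p₂ ≈ (0.930, 0.358, -0.087); φ = arcsin(p_z) ≈ -5.00°, λ = atan2(p_y, p_x) ≈ 21.07°.

≈ lat 5.0°S, lon 21.1°E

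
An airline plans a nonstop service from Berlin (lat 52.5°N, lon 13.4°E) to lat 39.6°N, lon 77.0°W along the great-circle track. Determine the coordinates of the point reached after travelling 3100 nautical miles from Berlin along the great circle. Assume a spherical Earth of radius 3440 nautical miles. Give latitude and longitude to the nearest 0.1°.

≈ lat 45.2°N, lon 68.8°W

Write both endpoints as unit vectors p₁, p₂ with components (cos φ cos λ, cos φ sin λ, sin φ).
The central angle between the endpoints is δ = arccos(p₁·p₂) ≈ 1.044 rad (59.8°). The total great-circle distance is δ·R ≈ 1.044 × 3440 ≈ 3593 nmi, so the target fraction is f = 3100/3593 ≈ 0.863.
Interpolate at f ≈ 0.863 with slerp weights a = sin((1−f)δ)/sin δ ≈ 0.165, b = sin(fδ)/sin δ ≈ 0.907.
p = a·p₁ + b·p₂ ≈ (0.255, -0.658, 0.709); φ = arcsin(p_z) ≈ 45.15°, λ = atan2(p_y, p_x) ≈ -68.81°.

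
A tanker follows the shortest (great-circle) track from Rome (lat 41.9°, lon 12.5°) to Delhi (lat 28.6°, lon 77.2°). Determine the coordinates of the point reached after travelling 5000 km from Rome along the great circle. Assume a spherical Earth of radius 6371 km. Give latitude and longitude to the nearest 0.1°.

≈ lat 32.8°, lon 69.0°

The haversine formula gives a central angle δ ≈ 0.929 rad (53.2°) between the endpoints. The total great-circle distance is δ·R ≈ 0.929 × 6371 ≈ 5916 km, so the target fraction is f = 5000/5916 ≈ 0.845.
Interpolate at f ≈ 0.845 with slerp weights a = sin((1−f)δ)/sin δ ≈ 0.179, b = sin(fδ)/sin δ ≈ 0.883.
p = a·p₁ + b·p₂ ≈ (0.302, 0.784, 0.542); φ = arcsin(p_z) ≈ 32.82°, λ = atan2(p_y, p_x) ≈ 68.96°.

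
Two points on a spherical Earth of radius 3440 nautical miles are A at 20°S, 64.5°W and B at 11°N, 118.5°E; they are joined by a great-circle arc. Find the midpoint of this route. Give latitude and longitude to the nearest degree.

From cos δ = sin φ₁ sin φ₂ + cos φ₁ cos φ₂ cos Δλ, the central angle is δ ≈ 2.977 rad (170.5°).
Interpolate at f = 1/2 with slerp weights a = sin((1−f)δ)/sin δ ≈ 6.069, b = sin(fδ)/sin δ ≈ 6.069.
p = a·p₁ + b·p₂ ≈ (-0.387, 0.088, -0.918); φ = arcsin(p_z) ≈ -66.59°, λ = atan2(p_y, p_x) ≈ 167.19°.

≈ 67°S, 167°E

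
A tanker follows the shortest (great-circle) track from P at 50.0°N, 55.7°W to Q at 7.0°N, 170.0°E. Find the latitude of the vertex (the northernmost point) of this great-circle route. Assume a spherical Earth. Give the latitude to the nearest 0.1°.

The great circle lies in the plane with unit normal n̂ = (p₁ × p₂)/|p₁ × p₂|.
Here n̂_z ≈ -0.488; the vertex latitude is φ_max = arccos|n̂_z| ≈ 60.8°.
Check via Clairaut: cos φ_max = |cos φ₁| · sin C = cos(50.0°)·sin(49.4°) ≈ 0.488, again giving ≈ 60.8°.

≈ 60.8°N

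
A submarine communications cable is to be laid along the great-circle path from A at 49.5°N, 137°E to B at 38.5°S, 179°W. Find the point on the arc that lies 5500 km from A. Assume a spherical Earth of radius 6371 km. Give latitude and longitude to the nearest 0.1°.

≈ 4.6°N, 161.6°E

The haversine formula gives a central angle δ ≈ 1.679 rad (96.2°) between the endpoints. The total great-circle distance is δ·R ≈ 1.679 × 6371 ≈ 10695 km, so the target fraction is f = 5500/10695 ≈ 0.514.
Interpolate at f ≈ 0.514 with slerp weights a = sin((1−f)δ)/sin δ ≈ 0.732, b = sin(fδ)/sin δ ≈ 0.764.
p = a·p₁ + b·p₂ ≈ (-0.946, 0.314, 0.081); φ = arcsin(p_z) ≈ 4.65°, λ = atan2(p_y, p_x) ≈ 161.64°.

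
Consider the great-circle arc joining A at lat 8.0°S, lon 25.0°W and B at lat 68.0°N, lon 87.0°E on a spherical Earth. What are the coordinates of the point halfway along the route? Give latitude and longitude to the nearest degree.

≈ lat 41°N, lon 3°W

Convert each endpoint to a unit vector on the sphere (x = cos φ cos λ, y = cos φ sin λ, z = sin φ).
The central angle between the endpoints is δ = arccos(p₁·p₂) ≈ 1.842 rad (105.5°).
Interpolate at f = 1/2 with slerp weights a = sin((1−f)δ)/sin δ ≈ 0.826, b = sin(fδ)/sin δ ≈ 0.826.
p = a·p₁ + b·p₂ ≈ (0.758, -0.037, 0.651); φ = arcsin(p_z) ≈ 40.64°, λ = atan2(p_y, p_x) ≈ -2.77°.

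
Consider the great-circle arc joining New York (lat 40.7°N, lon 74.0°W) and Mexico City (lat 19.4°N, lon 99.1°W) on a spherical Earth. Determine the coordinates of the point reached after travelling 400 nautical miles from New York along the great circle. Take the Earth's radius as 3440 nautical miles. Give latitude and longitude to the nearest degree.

The haversine formula gives a central angle δ ≈ 0.527 rad (30.2°) between the endpoints. The total great-circle distance is δ·R ≈ 0.527 × 3440 ≈ 1814 nmi, so the target fraction is f = 400/1814 ≈ 0.221.
Interpolate at f ≈ 0.221 with slerp weights a = sin((1−f)δ)/sin δ ≈ 0.794, b = sin(fδ)/sin δ ≈ 0.231.
p = a·p₁ + b·p₂ ≈ (0.132, -0.793, 0.594); φ = arcsin(p_z) ≈ 36.47°, λ = atan2(p_y, p_x) ≈ -80.59°.

≈ lat 36°N, lon 81°W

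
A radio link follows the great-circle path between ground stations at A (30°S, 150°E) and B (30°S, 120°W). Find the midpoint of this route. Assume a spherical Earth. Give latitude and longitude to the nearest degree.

≈ (39°S, 165°W)

From cos δ = sin φ₁ sin φ₂ + cos φ₁ cos φ₂ cos Δλ, the central angle is δ ≈ 1.318 rad (75.5°).
Interpolate at f = 1/2 with slerp weights a = sin((1−f)δ)/sin δ ≈ 0.632, b = sin(fδ)/sin δ ≈ 0.632.
p = a·p₁ + b·p₂ ≈ (-0.748, -0.200, -0.632); φ = arcsin(p_z) ≈ -39.23°, λ = atan2(p_y, p_x) ≈ -165.00°.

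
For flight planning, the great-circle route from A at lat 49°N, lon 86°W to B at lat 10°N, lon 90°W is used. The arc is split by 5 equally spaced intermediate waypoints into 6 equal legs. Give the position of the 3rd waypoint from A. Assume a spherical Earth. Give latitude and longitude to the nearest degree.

Write both endpoints as unit vectors p₁, p₂ with components (cos φ cos λ, cos φ sin λ, sin φ).
The central angle between the endpoints is δ = arccos(p₁·p₂) ≈ 0.683 rad (39.1°).
Interpolate at f = 3/6 with slerp weights a = sin((1−f)δ)/sin δ ≈ 0.531, b = sin(fδ)/sin δ ≈ 0.531.
p = a·p₁ + b·p₂ ≈ (0.024, -0.870, 0.493); φ = arcsin(p_z) ≈ 29.51°, λ = atan2(p_y, p_x) ≈ -88.40°.

≈ lat 30°N, lon 88°W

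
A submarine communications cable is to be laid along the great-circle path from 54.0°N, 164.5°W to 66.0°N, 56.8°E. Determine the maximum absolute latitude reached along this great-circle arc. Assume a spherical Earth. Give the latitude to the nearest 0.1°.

≈ 79.0°N

The great circle lies in the plane with unit normal n̂ = (p₁ × p₂)/|p₁ × p₂|.
Here n̂_z ≈ -0.190; the vertex latitude is φ_max = arccos|n̂_z| ≈ 79.0°.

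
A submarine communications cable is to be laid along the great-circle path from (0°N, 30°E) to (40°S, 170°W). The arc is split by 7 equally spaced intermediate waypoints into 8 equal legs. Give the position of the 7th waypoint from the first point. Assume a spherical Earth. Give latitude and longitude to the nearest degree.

Convert each endpoint to a unit vector on the sphere (x = cos φ cos λ, y = cos φ sin λ, z = sin φ).
The central angle between the endpoints is δ = arccos(p₁·p₂) ≈ 2.374 rad (136.0°).
Interpolate at f = 7/8 with slerp weights a = sin((1−f)δ)/sin δ ≈ 0.421, b = sin(fδ)/sin δ ≈ 1.260.
p = a·p₁ + b·p₂ ≈ (-0.585, 0.043, -0.810); φ = arcsin(p_z) ≈ -54.06°, λ = atan2(p_y, p_x) ≈ 175.79°.

≈ (54°S, 176°E)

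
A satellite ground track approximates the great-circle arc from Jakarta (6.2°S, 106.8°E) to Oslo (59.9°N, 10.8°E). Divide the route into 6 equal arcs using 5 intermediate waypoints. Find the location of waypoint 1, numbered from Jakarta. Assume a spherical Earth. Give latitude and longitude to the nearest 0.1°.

From cos δ = sin φ₁ sin φ₂ + cos φ₁ cos φ₂ cos Δλ, the central angle is δ ≈ 1.717 rad (98.4°).
Interpolate at f = 1/6 with slerp weights a = sin((1−f)δ)/sin δ ≈ 1.001, b = sin(fδ)/sin δ ≈ 0.285.
p = a·p₁ + b·p₂ ≈ (-0.147, 0.979, 0.139); φ = arcsin(p_z) ≈ 7.97°, λ = atan2(p_y, p_x) ≈ 98.54°.

≈ 8.0°N, 98.5°E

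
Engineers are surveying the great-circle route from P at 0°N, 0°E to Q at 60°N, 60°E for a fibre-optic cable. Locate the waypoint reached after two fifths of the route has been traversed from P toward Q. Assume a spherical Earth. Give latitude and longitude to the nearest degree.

Write both endpoints as unit vectors p₁, p₂ with components (cos φ cos λ, cos φ sin λ, sin φ).
The central angle between the endpoints is δ = arccos(p₁·p₂) ≈ 1.318 rad (75.5°).
Interpolate at f = 2/5 with slerp weights a = sin((1−f)δ)/sin δ ≈ 0.734, b = sin(fδ)/sin δ ≈ 0.520.
p = a·p₁ + b·p₂ ≈ (0.864, 0.225, 0.450); φ = arcsin(p_z) ≈ 26.75°, λ = atan2(p_y, p_x) ≈ 14.59°.

≈ 27°N, 15°E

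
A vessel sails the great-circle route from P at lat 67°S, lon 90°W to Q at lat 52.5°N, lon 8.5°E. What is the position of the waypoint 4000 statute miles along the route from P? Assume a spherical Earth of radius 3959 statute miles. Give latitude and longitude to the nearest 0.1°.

≈ lat 21.9°S, lon 31.4°W

Convert each endpoint to a unit vector on the sphere (x = cos φ cos λ, y = cos φ sin λ, z = sin φ).
The central angle between the endpoints is δ = arccos(p₁·p₂) ≈ 2.443 rad (139.9°). The total great-circle distance is δ·R ≈ 2.443 × 3959 ≈ 9670 mi, so the target fraction is f = 4000/9670 ≈ 0.414.
Interpolate at f ≈ 0.414 with slerp weights a = sin((1−f)δ)/sin δ ≈ 1.539, b = sin(fδ)/sin δ ≈ 1.316.
p = a·p₁ + b·p₂ ≈ (0.792, -0.483, -0.372); φ = arcsin(p_z) ≈ -21.87°, λ = atan2(p_y, p_x) ≈ -31.36°.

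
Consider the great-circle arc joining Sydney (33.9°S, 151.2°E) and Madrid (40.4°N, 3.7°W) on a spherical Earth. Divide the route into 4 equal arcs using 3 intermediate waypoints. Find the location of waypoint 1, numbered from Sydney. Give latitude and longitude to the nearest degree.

≈ 12°S, 115°E

Write both endpoints as unit vectors p₁, p₂ with components (cos φ cos λ, cos φ sin λ, sin φ).
The central angle between the endpoints is δ = arccos(p₁·p₂) ≈ 2.776 rad (159.0°).
Interpolate at f = 1/4 with slerp weights a = sin((1−f)δ)/sin δ ≈ 2.439, b = sin(fδ)/sin δ ≈ 1.789.
p = a·p₁ + b·p₂ ≈ (-0.415, 0.887, -0.201); φ = arcsin(p_z) ≈ -11.60°, λ = atan2(p_y, p_x) ≈ 115.05°.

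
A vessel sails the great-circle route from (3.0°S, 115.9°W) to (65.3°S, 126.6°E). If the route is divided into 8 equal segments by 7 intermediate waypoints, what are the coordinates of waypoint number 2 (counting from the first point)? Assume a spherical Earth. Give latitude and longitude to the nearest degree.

Convert each endpoint to a unit vector on the sphere (x = cos φ cos λ, y = cos φ sin λ, z = sin φ).
The central angle between the endpoints is δ = arccos(p₁·p₂) ≈ 1.716 rad (98.3°).
Interpolate at f = 2/8 with slerp weights a = sin((1−f)δ)/sin δ ≈ 0.970, b = sin(fδ)/sin δ ≈ 0.421.
p = a·p₁ + b·p₂ ≈ (-0.528, -0.731, -0.433); φ = arcsin(p_z) ≈ -25.65°, λ = atan2(p_y, p_x) ≈ -125.86°.

≈ (26°S, 126°W)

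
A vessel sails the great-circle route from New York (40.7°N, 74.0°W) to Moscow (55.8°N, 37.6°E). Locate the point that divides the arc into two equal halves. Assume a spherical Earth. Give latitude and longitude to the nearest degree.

The haversine formula gives a central angle δ ≈ 1.178 rad (67.5°) between the endpoints.
Interpolate at f = 1/2 with slerp weights a = sin((1−f)δ)/sin δ ≈ 0.601, b = sin(fδ)/sin δ ≈ 0.601.
p = a·p₁ + b·p₂ ≈ (0.393, -0.232, 0.890); φ = arcsin(p_z) ≈ 62.82°, λ = atan2(p_y, p_x) ≈ -30.53°.

≈ 63°N, 31°W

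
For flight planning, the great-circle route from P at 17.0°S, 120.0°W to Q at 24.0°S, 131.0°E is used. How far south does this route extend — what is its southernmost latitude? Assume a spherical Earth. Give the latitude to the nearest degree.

The great circle lies in the plane with unit normal n̂ = (p₁ × p₂)/|p₁ × p₂|.
Here n̂_z ≈ -0.838; the vertex latitude is φ_max = arccos|n̂_z| ≈ 33.1°.

≈ 33°S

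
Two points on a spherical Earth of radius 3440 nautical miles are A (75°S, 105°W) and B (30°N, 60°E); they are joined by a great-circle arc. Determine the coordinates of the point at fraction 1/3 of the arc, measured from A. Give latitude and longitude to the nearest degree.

The haversine formula gives a central angle δ ≈ 2.345 rad (134.4°) between the endpoints.
Interpolate at f = 1/3 with slerp weights a = sin((1−f)δ)/sin δ ≈ 1.399, b = sin(fδ)/sin δ ≈ 0.986.
p = a·p₁ + b·p₂ ≈ (0.333, 0.390, -0.859); φ = arcsin(p_z) ≈ -59.16°, λ = atan2(p_y, p_x) ≈ 49.46°.

≈ (59°S, 49°E)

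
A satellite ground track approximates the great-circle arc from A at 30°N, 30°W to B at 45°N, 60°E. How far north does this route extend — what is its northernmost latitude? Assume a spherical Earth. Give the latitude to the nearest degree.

≈ 49°N

The great circle lies in the plane with unit normal n̂ = (p₁ × p₂)/|p₁ × p₂|.
Here n̂_z ≈ +0.655; the vertex latitude is φ_max = arccos|n̂_z| ≈ 49.1°.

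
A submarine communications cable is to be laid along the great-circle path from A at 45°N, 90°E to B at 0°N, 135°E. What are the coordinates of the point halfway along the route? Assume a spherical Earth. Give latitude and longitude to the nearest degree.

Write both endpoints as unit vectors p₁, p₂ with components (cos φ cos λ, cos φ sin λ, sin φ).
The central angle between the endpoints is δ = arccos(p₁·p₂) ≈ 1.047 rad (60.0°).
Interpolate at f = 1/2 with slerp weights a = sin((1−f)δ)/sin δ ≈ 0.577, b = sin(fδ)/sin δ ≈ 0.577.
p = a·p₁ + b·p₂ ≈ (-0.408, 0.816, 0.408); φ = arcsin(p_z) ≈ 24.09°, λ = atan2(p_y, p_x) ≈ 116.57°.

≈ 24°N, 117°E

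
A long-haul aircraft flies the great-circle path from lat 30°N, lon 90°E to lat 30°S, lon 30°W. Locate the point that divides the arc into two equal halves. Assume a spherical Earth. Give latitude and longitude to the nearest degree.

≈ lat 0°N, lon 30°E

Convert each endpoint to a unit vector on the sphere (x = cos φ cos λ, y = cos φ sin λ, z = sin φ).
The central angle between the endpoints is δ = arccos(p₁·p₂) ≈ 2.246 rad (128.7°).
Interpolate at f = 1/2 with slerp weights a = sin((1−f)δ)/sin δ ≈ 1.155, b = sin(fδ)/sin δ ≈ 1.155.
p = a·p₁ + b·p₂ ≈ (0.866, 0.500, 0.000); φ = arcsin(p_z) ≈ 0.00°, λ = atan2(p_y, p_x) ≈ 30.00°.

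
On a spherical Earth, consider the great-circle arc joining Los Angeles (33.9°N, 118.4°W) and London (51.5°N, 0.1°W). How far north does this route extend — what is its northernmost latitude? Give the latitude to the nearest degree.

≈ 62°N

The great circle lies in the plane with unit normal n̂ = (p₁ × p₂)/|p₁ × p₂|.
Here n̂_z ≈ +0.464; the vertex latitude is φ_max = arccos|n̂_z| ≈ 62.4°.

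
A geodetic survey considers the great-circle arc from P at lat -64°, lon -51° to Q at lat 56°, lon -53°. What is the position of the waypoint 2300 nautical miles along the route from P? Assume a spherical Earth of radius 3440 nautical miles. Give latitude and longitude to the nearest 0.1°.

≈ lat -25.7°, lon -51.9°

Convert each endpoint to a unit vector on the sphere (x = cos φ cos λ, y = cos φ sin λ, z = sin φ).
The central angle between the endpoints is δ = arccos(p₁·p₂) ≈ 2.095 rad (120.0°). The total great-circle distance is δ·R ≈ 2.095 × 3440 ≈ 7205 nmi, so the target fraction is f = 2300/7205 ≈ 0.319.
Interpolate at f ≈ 0.319 with slerp weights a = sin((1−f)δ)/sin δ ≈ 1.143, b = sin(fδ)/sin δ ≈ 0.716.
p = a·p₁ + b·p₂ ≈ (0.556, -0.709, -0.434); φ = arcsin(p_z) ≈ -25.70°, λ = atan2(p_y, p_x) ≈ -51.89°.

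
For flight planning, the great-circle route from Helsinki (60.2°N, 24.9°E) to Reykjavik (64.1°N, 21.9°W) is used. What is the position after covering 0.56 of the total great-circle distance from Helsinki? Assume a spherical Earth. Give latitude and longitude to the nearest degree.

≈ (64°N, 0°E)

The haversine formula gives a central angle δ ≈ 0.379 rad (21.7°) between the endpoints.
Interpolate at f = 0.56 with slerp weights a = sin((1−f)δ)/sin δ ≈ 0.449, b = sin(fδ)/sin δ ≈ 0.569.
p = a·p₁ + b·p₂ ≈ (0.433, 0.001, 0.901); φ = arcsin(p_z) ≈ 64.34°, λ = atan2(p_y, p_x) ≈ 0.15°.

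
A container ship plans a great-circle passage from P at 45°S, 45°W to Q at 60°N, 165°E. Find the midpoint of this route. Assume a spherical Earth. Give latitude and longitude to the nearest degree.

≈ 23°N, 87°W

The haversine formula gives a central angle δ ≈ 2.735 rad (156.7°) between the endpoints.
Interpolate at f = 1/2 with slerp weights a = sin((1−f)δ)/sin δ ≈ 2.478, b = sin(fδ)/sin δ ≈ 2.478.
p = a·p₁ + b·p₂ ≈ (0.042, -0.918, 0.394); φ = arcsin(p_z) ≈ 23.19°, λ = atan2(p_y, p_x) ≈ -87.37°.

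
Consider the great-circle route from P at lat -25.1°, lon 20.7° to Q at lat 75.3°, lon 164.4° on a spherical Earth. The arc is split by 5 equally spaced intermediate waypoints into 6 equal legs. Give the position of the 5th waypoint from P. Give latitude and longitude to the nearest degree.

From cos δ = sin φ₁ sin φ₂ + cos φ₁ cos φ₂ cos Δλ, the central angle is δ ≈ 2.209 rad (126.5°).
Interpolate at f = 5/6 with slerp weights a = sin((1−f)δ)/sin δ ≈ 0.448, b = sin(fδ)/sin δ ≈ 1.200.
p = a·p₁ + b·p₂ ≈ (0.086, 0.225, 0.970); φ = arcsin(p_z) ≈ 76.04°, λ = atan2(p_y, p_x) ≈ 69.05°.

≈ lat 76°, lon 69°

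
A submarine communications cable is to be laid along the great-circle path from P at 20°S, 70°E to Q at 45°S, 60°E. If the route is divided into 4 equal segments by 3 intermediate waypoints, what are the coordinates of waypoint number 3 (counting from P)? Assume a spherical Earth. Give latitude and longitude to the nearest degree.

The haversine formula gives a central angle δ ≈ 0.460 rad (26.3°) between the endpoints.
Interpolate at f = 3/4 with slerp weights a = sin((1−f)δ)/sin δ ≈ 0.258, b = sin(fδ)/sin δ ≈ 0.762.
p = a·p₁ + b·p₂ ≈ (0.352, 0.695, -0.627); φ = arcsin(p_z) ≈ -38.83°, λ = atan2(p_y, p_x) ≈ 63.10°.

≈ 39°S, 63°E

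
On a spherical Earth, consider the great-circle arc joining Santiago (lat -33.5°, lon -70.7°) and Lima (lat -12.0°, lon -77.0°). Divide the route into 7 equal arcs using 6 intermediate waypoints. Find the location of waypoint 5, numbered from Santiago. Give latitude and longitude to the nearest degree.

≈ lat -18°, lon -75°

From cos δ = sin φ₁ sin φ₂ + cos φ₁ cos φ₂ cos Δλ, the central angle is δ ≈ 0.388 rad (22.3°).
Interpolate at f = 5/7 with slerp weights a = sin((1−f)δ)/sin δ ≈ 0.292, b = sin(fδ)/sin δ ≈ 0.723.
p = a·p₁ + b·p₂ ≈ (0.240, -0.919, -0.312); φ = arcsin(p_z) ≈ -18.17°, λ = atan2(p_y, p_x) ≈ -75.39°.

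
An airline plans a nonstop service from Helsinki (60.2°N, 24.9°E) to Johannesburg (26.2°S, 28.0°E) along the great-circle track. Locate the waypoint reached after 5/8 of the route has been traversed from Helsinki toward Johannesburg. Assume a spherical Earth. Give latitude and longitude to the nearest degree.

≈ (6°N, 27°E)

Write both endpoints as unit vectors p₁, p₂ with components (cos φ cos λ, cos φ sin λ, sin φ).
The central angle between the endpoints is δ = arccos(p₁·p₂) ≈ 1.509 rad (86.4°).
Interpolate at f = 5/8 with slerp weights a = sin((1−f)δ)/sin δ ≈ 0.537, b = sin(fδ)/sin δ ≈ 0.811.
p = a·p₁ + b·p₂ ≈ (0.884, 0.454, 0.108); φ = arcsin(p_z) ≈ 6.20°, λ = atan2(p_y, p_x) ≈ 27.17°.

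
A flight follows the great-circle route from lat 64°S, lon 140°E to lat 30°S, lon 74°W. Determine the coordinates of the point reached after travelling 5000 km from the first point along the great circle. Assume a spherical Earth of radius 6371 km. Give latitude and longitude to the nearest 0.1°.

≈ lat 65.0°S, lon 94.8°W

Write both endpoints as unit vectors p₁, p₂ with components (cos φ cos λ, cos φ sin λ, sin φ).
The central angle between the endpoints is δ = arccos(p₁·p₂) ≈ 1.436 rad (82.3°). The total great-circle distance is δ·R ≈ 1.436 × 6371 ≈ 9147 km, so the target fraction is f = 5000/9147 ≈ 0.547.
Interpolate at f ≈ 0.547 with slerp weights a = sin((1−f)δ)/sin δ ≈ 0.611, b = sin(fδ)/sin δ ≈ 0.713.
p = a·p₁ + b·p₂ ≈ (-0.035, -0.421, -0.906); φ = arcsin(p_z) ≈ -64.98°, λ = atan2(p_y, p_x) ≈ -94.76°.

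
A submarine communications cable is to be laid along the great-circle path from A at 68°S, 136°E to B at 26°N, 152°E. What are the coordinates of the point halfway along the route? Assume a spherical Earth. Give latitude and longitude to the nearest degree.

Convert each endpoint to a unit vector on the sphere (x = cos φ cos λ, y = cos φ sin λ, z = sin φ).
The central angle between the endpoints is δ = arccos(p₁·p₂) ≈ 1.654 rad (94.7°).
Interpolate at f = 1/2 with slerp weights a = sin((1−f)δ)/sin δ ≈ 0.738, b = sin(fδ)/sin δ ≈ 0.738.
p = a·p₁ + b·p₂ ≈ (-0.785, 0.504, -0.361); φ = arcsin(p_z) ≈ -21.16°, λ = atan2(p_y, p_x) ≈ 147.31°.

≈ 21°S, 147°E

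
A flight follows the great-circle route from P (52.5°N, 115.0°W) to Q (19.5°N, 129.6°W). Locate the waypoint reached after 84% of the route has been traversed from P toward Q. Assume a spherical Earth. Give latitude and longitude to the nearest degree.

Write both endpoints as unit vectors p₁, p₂ with components (cos φ cos λ, cos φ sin λ, sin φ).
The central angle between the endpoints is δ = arccos(p₁·p₂) ≈ 0.609 rad (34.9°).
Interpolate at f = 0.84 with slerp weights a = sin((1−f)δ)/sin δ ≈ 0.170, b = sin(fδ)/sin δ ≈ 0.856.
p = a·p₁ + b·p₂ ≈ (-0.558, -0.715, 0.421); φ = arcsin(p_z) ≈ 24.87°, λ = atan2(p_y, p_x) ≈ -127.95°.

≈ (25°N, 128°W)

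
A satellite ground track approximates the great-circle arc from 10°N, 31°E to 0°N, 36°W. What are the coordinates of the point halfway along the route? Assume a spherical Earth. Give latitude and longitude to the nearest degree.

Write both endpoints as unit vectors p₁, p₂ with components (cos φ cos λ, cos φ sin λ, sin φ).
The central angle between the endpoints is δ = arccos(p₁·p₂) ≈ 1.176 rad (67.4°).
Interpolate at f = 1/2 with slerp weights a = sin((1−f)δ)/sin δ ≈ 0.601, b = sin(fδ)/sin δ ≈ 0.601.
p = a·p₁ + b·p₂ ≈ (0.993, -0.048, 0.104); φ = arcsin(p_z) ≈ 5.99°, λ = atan2(p_y, p_x) ≈ -2.79°.

≈ 6°N, 3°W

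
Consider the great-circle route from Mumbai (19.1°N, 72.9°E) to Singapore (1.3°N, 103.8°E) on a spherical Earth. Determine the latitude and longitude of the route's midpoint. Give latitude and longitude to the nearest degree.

Convert each endpoint to a unit vector on the sphere (x = cos φ cos λ, y = cos φ sin λ, z = sin φ).
The central angle between the endpoints is δ = arccos(p₁·p₂) ≈ 0.613 rad (35.1°).
Interpolate at f = 1/2 with slerp weights a = sin((1−f)δ)/sin δ ≈ 0.524, b = sin(fδ)/sin δ ≈ 0.524.
p = a·p₁ + b·p₂ ≈ (0.021, 0.983, 0.183); φ = arcsin(p_z) ≈ 10.57°, λ = atan2(p_y, p_x) ≈ 88.80°.

≈ (11°N, 89°E)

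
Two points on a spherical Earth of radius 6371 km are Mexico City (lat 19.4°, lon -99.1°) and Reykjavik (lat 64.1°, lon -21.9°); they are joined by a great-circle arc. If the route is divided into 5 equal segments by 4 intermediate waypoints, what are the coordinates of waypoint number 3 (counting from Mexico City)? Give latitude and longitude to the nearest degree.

≈ lat 53°, lon -70°

Convert each endpoint to a unit vector on the sphere (x = cos φ cos λ, y = cos φ sin λ, z = sin φ).
The central angle between the endpoints is δ = arccos(p₁·p₂) ≈ 1.170 rad (67.0°).
Interpolate at f = 3/5 with slerp weights a = sin((1−f)δ)/sin δ ≈ 0.490, b = sin(fδ)/sin δ ≈ 0.701.
p = a·p₁ + b·p₂ ≈ (0.211, -0.571, 0.794); φ = arcsin(p_z) ≈ 52.53°, λ = atan2(p_y, p_x) ≈ -69.69°.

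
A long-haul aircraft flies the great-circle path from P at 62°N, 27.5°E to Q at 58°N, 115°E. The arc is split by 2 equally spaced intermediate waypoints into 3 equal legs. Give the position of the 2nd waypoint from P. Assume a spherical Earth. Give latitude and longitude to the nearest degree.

Convert each endpoint to a unit vector on the sphere (x = cos φ cos λ, y = cos φ sin λ, z = sin φ).
The central angle between the endpoints is δ = arccos(p₁·p₂) ≈ 0.708 rad (40.6°).
Interpolate at f = 2/3 with slerp weights a = sin((1−f)δ)/sin δ ≈ 0.360, b = sin(fδ)/sin δ ≈ 0.699.
p = a·p₁ + b·p₂ ≈ (-0.007, 0.414, 0.910); φ = arcsin(p_z) ≈ 65.56°, λ = atan2(p_y, p_x) ≈ 90.95°.

≈ 66°N, 91°E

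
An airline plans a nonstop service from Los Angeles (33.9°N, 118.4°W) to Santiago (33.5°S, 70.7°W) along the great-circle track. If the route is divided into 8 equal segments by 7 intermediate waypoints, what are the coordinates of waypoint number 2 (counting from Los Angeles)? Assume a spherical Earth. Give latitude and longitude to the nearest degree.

From cos δ = sin φ₁ sin φ₂ + cos φ₁ cos φ₂ cos Δλ, the central angle is δ ≈ 1.412 rad (80.9°).
Interpolate at f = 2/8 with slerp weights a = sin((1−f)δ)/sin δ ≈ 0.883, b = sin(fδ)/sin δ ≈ 0.350.
p = a·p₁ + b·p₂ ≈ (-0.252, -0.920, 0.299); φ = arcsin(p_z) ≈ 17.41°, λ = atan2(p_y, p_x) ≈ -105.32°.

≈ (17°N, 105°W)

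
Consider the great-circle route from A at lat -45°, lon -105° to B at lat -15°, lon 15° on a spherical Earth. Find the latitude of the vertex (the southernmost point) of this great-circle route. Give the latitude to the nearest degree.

≈ -53°

The great circle lies in the plane with unit normal n̂ = (p₁ × p₂)/|p₁ × p₂|.
Here n̂_z ≈ +0.599; the vertex latitude is φ_max = arccos|n̂_z| ≈ 53.2°.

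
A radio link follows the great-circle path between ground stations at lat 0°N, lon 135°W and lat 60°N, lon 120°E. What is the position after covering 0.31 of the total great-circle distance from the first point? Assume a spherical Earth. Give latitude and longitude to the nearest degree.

≈ lat 26°N, lon 151°W

Convert each endpoint to a unit vector on the sphere (x = cos φ cos λ, y = cos φ sin λ, z = sin φ).
The central angle between the endpoints is δ = arccos(p₁·p₂) ≈ 1.701 rad (97.4°).
Interpolate at f = 0.31 with slerp weights a = sin((1−f)δ)/sin δ ≈ 0.930, b = sin(fδ)/sin δ ≈ 0.507.
p = a·p₁ + b·p₂ ≈ (-0.784, -0.438, 0.439); φ = arcsin(p_z) ≈ 26.06°, λ = atan2(p_y, p_x) ≈ -150.83°.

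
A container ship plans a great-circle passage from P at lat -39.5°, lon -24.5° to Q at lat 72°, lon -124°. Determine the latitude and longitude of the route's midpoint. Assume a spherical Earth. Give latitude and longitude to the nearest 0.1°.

≈ lat 21.9°, lon -47.4°

From cos δ = sin φ₁ sin φ₂ + cos φ₁ cos φ₂ cos Δλ, the central angle is δ ≈ 2.271 rad (130.1°).
Interpolate at f = 1/2 with slerp weights a = sin((1−f)δ)/sin δ ≈ 1.186, b = sin(fδ)/sin δ ≈ 1.186.
p = a·p₁ + b·p₂ ≈ (0.628, -0.683, 0.373); φ = arcsin(p_z) ≈ 21.93°, λ = atan2(p_y, p_x) ≈ -47.43°.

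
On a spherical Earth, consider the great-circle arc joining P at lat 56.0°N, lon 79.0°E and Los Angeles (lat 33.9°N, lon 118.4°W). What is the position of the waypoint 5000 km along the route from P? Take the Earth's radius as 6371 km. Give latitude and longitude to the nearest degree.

Write both endpoints as unit vectors p₁, p₂ with components (cos φ cos λ, cos φ sin λ, sin φ).
The central angle between the endpoints is δ = arccos(p₁·p₂) ≈ 1.551 rad (88.9°). The total great-circle distance is δ·R ≈ 1.551 × 6371 ≈ 9883 km, so the target fraction is f = 5000/9883 ≈ 0.506.
Interpolate at f ≈ 0.506 with slerp weights a = sin((1−f)δ)/sin δ ≈ 0.694, b = sin(fδ)/sin δ ≈ 0.707.
p = a·p₁ + b·p₂ ≈ (-0.205, -0.135, 0.969); φ = arcsin(p_z) ≈ 75.78°, λ = atan2(p_y, p_x) ≈ -146.59°.

≈ lat 76°N, lon 147°W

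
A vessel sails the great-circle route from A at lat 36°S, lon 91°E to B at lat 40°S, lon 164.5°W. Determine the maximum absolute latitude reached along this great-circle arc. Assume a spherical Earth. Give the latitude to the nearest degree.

≈ 52°S

The great circle lies in the plane with unit normal n̂ = (p₁ × p₂)/|p₁ × p₂|.
Here n̂_z ≈ +0.615; the vertex latitude is φ_max = arccos|n̂_z| ≈ 52.0°.
Check via Clairaut: cos φ_max = |cos φ₁| · sin C = cos(36.0°)·sin(130.5°) ≈ 0.615, again giving ≈ 52.0°.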